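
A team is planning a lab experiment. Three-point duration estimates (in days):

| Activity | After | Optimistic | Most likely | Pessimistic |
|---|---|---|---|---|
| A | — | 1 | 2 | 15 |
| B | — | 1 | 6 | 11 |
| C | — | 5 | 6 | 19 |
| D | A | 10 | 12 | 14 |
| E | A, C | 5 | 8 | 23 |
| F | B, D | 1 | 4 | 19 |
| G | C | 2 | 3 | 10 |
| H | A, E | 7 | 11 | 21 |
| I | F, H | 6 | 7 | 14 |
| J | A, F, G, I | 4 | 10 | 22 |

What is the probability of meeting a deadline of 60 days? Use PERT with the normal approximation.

te_A = (1 + 4·2 + 15)/6 = 24/6 = 4; σ²_A = ((15−1)/6)² = 5.444
te_B = (1 + 4·6 + 11)/6 = 36/6 = 6; σ²_B = ((11−1)/6)² = 2.778
te_C = (5 + 4·6 + 19)/6 = 48/6 = 8; σ²_C = ((19−5)/6)² = 5.444
te_D = (10 + 4·12 + 14)/6 = 72/6 = 12; σ²_D = ((14−10)/6)² = 0.444
te_E = (5 + 4·8 + 23)/6 = 60/6 = 10; σ²_E = ((23−5)/6)² = 9.000
te_F = (1 + 4·4 + 19)/6 = 36/6 = 6; σ²_F = ((19−1)/6)² = 9.000
te_G = (2 + 4·3 + 10)/6 = 24/6 = 4; σ²_G = ((10−2)/6)² = 1.778
te_H = (7 + 4·11 + 21)/6 = 72/6 = 12; σ²_H = ((21−7)/6)² = 5.444
te_I = (6 + 4·7 + 14)/6 = 48/6 = 8; σ²_I = ((14−6)/6)² = 1.778
te_J = (4 + 4·10 + 22)/6 = 66/6 = 11; σ²_J = ((22−4)/6)² = 9.000

Forward pass:
ES_A = 0; EF_A = 4
ES_B = 0; EF_B = 6
ES_C = 0; EF_C = 8
ES_D = 4; EF_D = 4+12 = 16
ES_E = max(EF_A=4, EF_C=8) = 8; EF_E = 8+10 = 18
ES_F = max(EF_B=6, EF_D=16) = 16; EF_F = 16+6 = 22
ES_G = 8; EF_G = 8+4 = 12
ES_H = max(EF_A=4, EF_E=18) = 18; EF_H = 18+12 = 30
ES_I = max(EF_F=22, EF_H=30) = 30; EF_I = 30+8 = 38
ES_J = max(EF_A=4, EF_F=22, EF_G=12, EF_I=38) = 38; EF_J = 38+11 = 49
Expected project duration μ = 49 days. Critical path: C → E → H → I → J.

Variance along critical path = 5.444 + 9.000 + 5.444 + 1.778 + 9.000 = 30.667; σ = √30.667 = 5.538 days.
Z = (60 − 49) / 5.538 = 1.986
P(T ≤ 60) = Φ(1.986) ≈ 0.977

0.977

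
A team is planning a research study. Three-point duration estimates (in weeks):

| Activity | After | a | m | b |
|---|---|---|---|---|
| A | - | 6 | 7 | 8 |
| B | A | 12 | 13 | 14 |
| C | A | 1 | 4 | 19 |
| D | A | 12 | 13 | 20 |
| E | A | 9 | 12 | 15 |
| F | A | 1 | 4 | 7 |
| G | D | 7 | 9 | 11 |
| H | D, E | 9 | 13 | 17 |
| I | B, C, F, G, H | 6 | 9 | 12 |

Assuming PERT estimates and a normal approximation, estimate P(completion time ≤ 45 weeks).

0.823

te_A = (6 + 4·7 + 8)/6 = 42/6 = 7; σ²_A = ((8−6)/6)² = 0.111
te_B = (12 + 4·13 + 14)/6 = 78/6 = 13; σ²_B = ((14−12)/6)² = 0.111
te_C = (1 + 4·4 + 19)/6 = 36/6 = 6; σ²_C = ((19−1)/6)² = 9.000
te_D = (12 + 4·13 + 20)/6 = 84/6 = 14; σ²_D = ((20−12)/6)² = 1.778
te_E = (9 + 4·12 + 15)/6 = 72/6 = 12; σ²_E = ((15−9)/6)² = 1.000
te_F = (1 + 4·4 + 7)/6 = 24/6 = 4; σ²_F = ((7−1)/6)² = 1.000
te_G = (7 + 4·9 + 11)/6 = 54/6 = 9; σ²_G = ((11−7)/6)² = 0.444
te_H = (9 + 4·13 + 17)/6 = 78/6 = 13; σ²_H = ((17−9)/6)² = 1.778
te_I = (6 + 4·9 + 12)/6 = 54/6 = 9; σ²_I = ((12−6)/6)² = 1.000

Forward pass:
ES_A = 0; EF_A = 7
ES_B = 7; EF_B = 7+13 = 20
ES_C = 7; EF_C = 7+6 = 13
ES_D = 7; EF_D = 7+14 = 21
ES_E = 7; EF_E = 7+12 = 19
ES_F = 7; EF_F = 7+4 = 11
ES_G = 21; EF_G = 21+9 = 30
ES_H = max(EF_D=21, EF_E=19) = 21; EF_H = 21+13 = 34
ES_I = max(EF_B=20, EF_C=13, EF_F=11, EF_G=30, EF_H=34) = 34; EF_I = 34+9 = 43
Expected project duration μ = 43 weeks. Critical path: A → D → H → I.

Variance along critical path = 0.111 + 1.778 + 1.778 + 1.000 = 4.667; σ = √4.667 = 2.160 weeks.
Z = (45 − 43) / 2.160 = 0.926
P(T ≤ 45) = Φ(0.926) ≈ 0.823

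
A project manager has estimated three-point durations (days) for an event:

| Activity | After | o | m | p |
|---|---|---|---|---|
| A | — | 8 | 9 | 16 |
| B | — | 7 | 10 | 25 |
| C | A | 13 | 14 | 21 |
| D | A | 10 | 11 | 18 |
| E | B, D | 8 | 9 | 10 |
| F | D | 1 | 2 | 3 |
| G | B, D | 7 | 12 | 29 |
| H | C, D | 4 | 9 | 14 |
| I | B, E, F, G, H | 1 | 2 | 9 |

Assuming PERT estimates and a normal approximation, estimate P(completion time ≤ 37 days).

te_A = (8 + 4·9 + 16)/6 = 60/6 = 10; σ²_A = ((16−8)/6)² = 1.778
te_B = (7 + 4·10 + 25)/6 = 72/6 = 12; σ²_B = ((25−7)/6)² = 9.000
te_C = (13 + 4·14 + 21)/6 = 90/6 = 15; σ²_C = ((21−13)/6)² = 1.778
te_D = (10 + 4·11 + 18)/6 = 72/6 = 12; σ²_D = ((18−10)/6)² = 1.778
te_E = (8 + 4·9 + 10)/6 = 54/6 = 9; σ²_E = ((10−8)/6)² = 0.111
te_F = (1 + 4·2 + 3)/6 = 12/6 = 2; σ²_F = ((3−1)/6)² = 0.111
te_G = (7 + 4·12 + 29)/6 = 84/6 = 14; σ²_G = ((29−7)/6)² = 13.444
te_H = (4 + 4·9 + 14)/6 = 54/6 = 9; σ²_H = ((14−4)/6)² = 2.778
te_I = (1 + 4·2 + 9)/6 = 18/6 = 3; σ²_I = ((9−1)/6)² = 1.778

Forward pass:
ES_A = 0; EF_A = 10
ES_B = 0; EF_B = 12
ES_C = 10; EF_C = 10+15 = 25
ES_D = 10; EF_D = 10+12 = 22
ES_E = max(EF_B=12, EF_D=22) = 22; EF_E = 22+9 = 31
ES_F = 22; EF_F = 22+2 = 24
ES_G = max(EF_B=12, EF_D=22) = 22; EF_G = 22+14 = 36
ES_H = max(EF_C=25, EF_D=22) = 25; EF_H = 25+9 = 34
ES_I = max(EF_B=12, EF_E=31, EF_F=24, EF_G=36, EF_H=34) = 36; EF_I = 36+3 = 39
Expected project duration μ = 39 days. Critical path: A → D → G → I.

Variance along critical path = 1.778 + 1.778 + 13.444 + 1.778 = 18.778; σ = √18.778 = 4.333 days.
Z = (37 − 39) / 4.333 = -0.462
P(T ≤ 37) = Φ(-0.462) ≈ 0.322

0.322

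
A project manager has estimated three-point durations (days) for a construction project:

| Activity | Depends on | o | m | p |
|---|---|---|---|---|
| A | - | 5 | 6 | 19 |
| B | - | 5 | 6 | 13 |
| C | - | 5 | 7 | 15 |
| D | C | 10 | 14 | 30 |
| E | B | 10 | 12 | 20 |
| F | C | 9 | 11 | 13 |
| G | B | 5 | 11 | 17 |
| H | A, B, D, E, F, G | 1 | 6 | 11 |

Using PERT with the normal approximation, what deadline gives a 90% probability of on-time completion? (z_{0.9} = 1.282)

te_A = (5 + 4·6 + 19)/6 = 48/6 = 8; σ²_A = ((19−5)/6)² = 5.444
te_B = (5 + 4·6 + 13)/6 = 42/6 = 7; σ²_B = ((13−5)/6)² = 1.778
te_C = (5 + 4·7 + 15)/6 = 48/6 = 8; σ²_C = ((15−5)/6)² = 2.778
te_D = (10 + 4·14 + 30)/6 = 96/6 = 16; σ²_D = ((30−10)/6)² = 11.111
te_E = (10 + 4·12 + 20)/6 = 78/6 = 13; σ²_E = ((20−10)/6)² = 2.778
te_F = (9 + 4·11 + 13)/6 = 66/6 = 11; σ²_F = ((13−9)/6)² = 0.444
te_G = (5 + 4·11 + 17)/6 = 66/6 = 11; σ²_G = ((17−5)/6)² = 4.000
te_H = (1 + 4·6 + 11)/6 = 36/6 = 6; σ²_H = ((11−1)/6)² = 2.778

Forward pass:
ES_A = 0; EF_A = 8
ES_B = 0; EF_B = 7
ES_C = 0; EF_C = 8
ES_D = 8; EF_D = 8+16 = 24
ES_E = 7; EF_E = 7+13 = 20
ES_F = 8; EF_F = 8+11 = 19
ES_G = 7; EF_G = 7+11 = 18
ES_H = max(EF_A=8, EF_B=7, EF_D=24, EF_E=20, EF_F=19, EF_G=18) = 24; EF_H = 24+6 = 30
Expected project duration μ = 30 days. Critical path: C → D → H.

Variance along critical path = 2.778 + 11.111 + 2.778 = 16.667; σ = 4.082 days.
D = μ + z·σ = 30 + 1.282·4.082 = 35.2 days

35.2 days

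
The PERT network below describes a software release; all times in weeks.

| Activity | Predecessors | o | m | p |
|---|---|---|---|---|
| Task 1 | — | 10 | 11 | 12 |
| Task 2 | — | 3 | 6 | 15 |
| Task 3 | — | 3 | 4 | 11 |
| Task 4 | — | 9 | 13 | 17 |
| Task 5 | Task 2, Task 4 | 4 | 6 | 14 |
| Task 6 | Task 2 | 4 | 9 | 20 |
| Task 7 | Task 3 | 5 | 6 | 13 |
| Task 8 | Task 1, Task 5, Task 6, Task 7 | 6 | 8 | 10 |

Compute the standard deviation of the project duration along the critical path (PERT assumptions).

2.24 weeks

te_Task 1 = (10 + 4·11 + 12)/6 = 66/6 = 11; σ²_Task 1 = ((12−10)/6)² = 0.111
te_Task 2 = (3 + 4·6 + 15)/6 = 42/6 = 7; σ²_Task 2 = ((15−3)/6)² = 4.000
te_Task 3 = (3 + 4·4 + 11)/6 = 30/6 = 5; σ²_Task 3 = ((11−3)/6)² = 1.778
te_Task 4 = (9 + 4·13 + 17)/6 = 78/6 = 13; σ²_Task 4 = ((17−9)/6)² = 1.778
te_Task 5 = (4 + 4·6 + 14)/6 = 42/6 = 7; σ²_Task 5 = ((14−4)/6)² = 2.778
te_Task 6 = (4 + 4·9 + 20)/6 = 60/6 = 10; σ²_Task 6 = ((20−4)/6)² = 7.111
te_Task 7 = (5 + 4·6 + 13)/6 = 42/6 = 7; σ²_Task 7 = ((13−5)/6)² = 1.778
te_Task 8 = (6 + 4·8 + 10)/6 = 48/6 = 8; σ²_Task 8 = ((10−6)/6)² = 0.444

Forward pass:
ES_Task 1 = 0; EF_Task 1 = 11
ES_Task 2 = 0; EF_Task 2 = 7
ES_Task 3 = 0; EF_Task 3 = 5
ES_Task 4 = 0; EF_Task 4 = 13
ES_Task 5 = max(EF_Task 2=7, EF_Task 4=13) = 13; EF_Task 5 = 13+7 = 20
ES_Task 6 = 7; EF_Task 6 = 7+10 = 17
ES_Task 7 = 5; EF_Task 7 = 5+7 = 12
ES_Task 8 = max(EF_Task 1=11, EF_Task 5=20, EF_Task 6=17, EF_Task 7=12) = 20; EF_Task 8 = 20+8 = 28
Expected project duration μ = 28 weeks. Critical path: Task 4 → Task 5 → Task 8.

Variance along critical path = 1.778 + 2.778 + 0.444 = 5.000
σ = √5.000 = 2.236 weeks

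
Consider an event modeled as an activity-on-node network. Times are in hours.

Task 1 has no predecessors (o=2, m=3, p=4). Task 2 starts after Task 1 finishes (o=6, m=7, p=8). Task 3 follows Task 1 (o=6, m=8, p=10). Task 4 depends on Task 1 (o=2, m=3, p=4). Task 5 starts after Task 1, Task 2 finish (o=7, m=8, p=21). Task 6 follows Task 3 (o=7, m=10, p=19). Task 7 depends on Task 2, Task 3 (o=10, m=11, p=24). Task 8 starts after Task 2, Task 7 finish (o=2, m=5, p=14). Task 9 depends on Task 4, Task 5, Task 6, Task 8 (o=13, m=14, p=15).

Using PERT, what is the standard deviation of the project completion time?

3.18 hours

te_Task 1 = (2 + 4·3 + 4)/6 = 18/6 = 3; σ²_Task 1 = ((4−2)/6)² = 0.111
te_Task 2 = (6 + 4·7 + 8)/6 = 42/6 = 7; σ²_Task 2 = ((8−6)/6)² = 0.111
te_Task 3 = (6 + 4·8 + 10)/6 = 48/6 = 8; σ²_Task 3 = ((10−6)/6)² = 0.444
te_Task 4 = (2 + 4·3 + 4)/6 = 18/6 = 3; σ²_Task 4 = ((4−2)/6)² = 0.111
te_Task 5 = (7 + 4·8 + 21)/6 = 60/6 = 10; σ²_Task 5 = ((21−7)/6)² = 5.444
te_Task 6 = (7 + 4·10 + 19)/6 = 66/6 = 11; σ²_Task 6 = ((19−7)/6)² = 4.000
te_Task 7 = (10 + 4·11 + 24)/6 = 78/6 = 13; σ²_Task 7 = ((24−10)/6)² = 5.444
te_Task 8 = (2 + 4·5 + 14)/6 = 36/6 = 6; σ²_Task 8 = ((14−2)/6)² = 4.000
te_Task 9 = (13 + 4·14 + 15)/6 = 84/6 = 14; σ²_Task 9 = ((15−13)/6)² = 0.111

Forward pass:
ES_Task 1 = 0; EF_Task 1 = 3
ES_Task 2 = 3; EF_Task 2 = 3+7 = 10
ES_Task 3 = 3; EF_Task 3 = 3+8 = 11
ES_Task 4 = 3; EF_Task 4 = 3+3 = 6
ES_Task 5 = max(EF_Task 1=3, EF_Task 2=10) = 10; EF_Task 5 = 10+10 = 20
ES_Task 6 = 11; EF_Task 6 = 11+11 = 22
ES_Task 7 = max(EF_Task 2=10, EF_Task 3=11) = 11; EF_Task 7 = 11+13 = 24
ES_Task 8 = max(EF_Task 2=10, EF_Task 7=24) = 24; EF_Task 8 = 24+6 = 30
ES_Task 9 = max(EF_Task 4=6, EF_Task 5=20, EF_Task 6=22, EF_Task 8=30) = 30; EF_Task 9 = 30+14 = 44
Expected project duration μ = 44 hours. Critical path: Task 1 → Task 3 → Task 7 → Task 8 → Task 9.

Variance along critical path = 0.111 + 0.444 + 5.444 + 4.000 + 0.111 = 10.111
σ = √10.111 = 3.180 hours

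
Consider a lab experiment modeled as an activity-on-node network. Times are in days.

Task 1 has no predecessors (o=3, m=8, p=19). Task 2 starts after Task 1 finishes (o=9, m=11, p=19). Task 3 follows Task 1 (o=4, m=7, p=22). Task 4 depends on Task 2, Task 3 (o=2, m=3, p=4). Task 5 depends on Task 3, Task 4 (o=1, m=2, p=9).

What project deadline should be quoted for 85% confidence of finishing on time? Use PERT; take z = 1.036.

30.6 days

te_Task 1 = (3 + 4·8 + 19)/6 = 54/6 = 9; σ²_Task 1 = ((19−3)/6)² = 7.111
te_Task 2 = (9 + 4·11 + 19)/6 = 72/6 = 12; σ²_Task 2 = ((19−9)/6)² = 2.778
te_Task 3 = (4 + 4·7 + 22)/6 = 54/6 = 9; σ²_Task 3 = ((22−4)/6)² = 9.000
te_Task 4 = (2 + 4·3 + 4)/6 = 18/6 = 3; σ²_Task 4 = ((4−2)/6)² = 0.111
te_Task 5 = (1 + 4·2 + 9)/6 = 18/6 = 3; σ²_Task 5 = ((9−1)/6)² = 1.778

Forward pass:
ES_Task 1 = 0; EF_Task 1 = 9
ES_Task 2 = 9; EF_Task 2 = 9+12 = 21
ES_Task 3 = 9; EF_Task 3 = 9+9 = 18
ES_Task 4 = max(EF_Task 2=21, EF_Task 3=18) = 21; EF_Task 4 = 21+3 = 24
ES_Task 5 = max(EF_Task 3=18, EF_Task 4=24) = 24; EF_Task 5 = 24+3 = 27
Expected project duration μ = 27 days. Critical path: Task 1 → Task 2 → Task 4 → Task 5.

Variance along critical path = 7.111 + 2.778 + 0.111 + 1.778 = 11.778; σ = 3.432 days.
D = μ + z·σ = 27 + 1.036·3.432 = 30.6 days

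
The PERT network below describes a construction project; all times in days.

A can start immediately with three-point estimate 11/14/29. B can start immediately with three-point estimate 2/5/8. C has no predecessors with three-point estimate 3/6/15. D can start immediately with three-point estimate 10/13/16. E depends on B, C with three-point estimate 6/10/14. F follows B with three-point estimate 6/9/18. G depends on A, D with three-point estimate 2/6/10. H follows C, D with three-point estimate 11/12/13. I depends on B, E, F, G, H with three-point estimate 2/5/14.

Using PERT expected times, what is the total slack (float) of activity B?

10 days

te_A = (11 + 4·14 + 29)/6 = 96/6 = 16
te_B = (2 + 4·5 + 8)/6 = 30/6 = 5
te_C = (3 + 4·6 + 15)/6 = 42/6 = 7
te_D = (10 + 4·13 + 16)/6 = 78/6 = 13
te_E = (6 + 4·10 + 14)/6 = 60/6 = 10
te_F = (6 + 4·9 + 18)/6 = 60/6 = 10
te_G = (2 + 4·6 + 10)/6 = 36/6 = 6
te_H = (11 + 4·12 + 13)/6 = 72/6 = 12
te_I = (2 + 4·5 + 14)/6 = 36/6 = 6

Forward pass:
ES_A = 0; EF_A = 16
ES_B = 0; EF_B = 5
ES_C = 0; EF_C = 7
ES_D = 0; EF_D = 13
ES_E = max(EF_B=5, EF_C=7) = 7; EF_E = 7+10 = 17
ES_F = 5; EF_F = 5+10 = 15
ES_G = max(EF_A=16, EF_D=13) = 16; EF_G = 16+6 = 22
ES_H = max(EF_C=7, EF_D=13) = 13; EF_H = 13+12 = 25
ES_I = max(EF_B=5, EF_E=17, EF_F=15, EF_G=22, EF_H=25) = 25; EF_I = 25+6 = 31
Expected project duration μ = 31 days. Critical path: D → H → I.

Backward pass:
LF_I = 31; LS_I = 31−6 = 25
LF_H = LS_I = 25; LS_H = 25−12 = 13
LF_G = LS_I = 25; LS_G = 25−6 = 19
LF_F = LS_I = 25; LS_F = 25−10 = 15
LF_E = LS_I = 25; LS_E = 25−10 = 15
LF_D = min(LS_G=19, LS_H=13) = 13; LS_D = 13−13 = 0
LF_C = min(LS_E=15, LS_H=13) = 13; LS_C = 13−7 = 6
LF_B = min(LS_E=15, LS_F=15, LS_I=25) = 15; LS_B = 15−5 = 10
LF_A = LS_G = 19; LS_A = 19−16 = 3
Slack_B = LS_B − ES_B = 10 − 0 = 10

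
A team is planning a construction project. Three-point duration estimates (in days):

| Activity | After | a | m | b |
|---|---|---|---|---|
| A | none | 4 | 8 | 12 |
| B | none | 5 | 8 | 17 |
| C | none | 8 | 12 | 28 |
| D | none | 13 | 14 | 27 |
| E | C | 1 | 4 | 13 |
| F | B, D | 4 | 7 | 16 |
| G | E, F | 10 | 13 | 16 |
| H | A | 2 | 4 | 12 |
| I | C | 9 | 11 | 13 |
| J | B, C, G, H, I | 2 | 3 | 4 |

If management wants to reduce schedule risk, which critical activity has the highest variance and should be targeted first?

D

te_A = (4 + 4·8 + 12)/6 = 48/6 = 8; σ²_A = ((12−4)/6)² = 1.778
te_B = (5 + 4·8 + 17)/6 = 54/6 = 9; σ²_B = ((17−5)/6)² = 4.000
te_C = (8 + 4·12 + 28)/6 = 84/6 = 14; σ²_C = ((28−8)/6)² = 11.111
te_D = (13 + 4·14 + 27)/6 = 96/6 = 16; σ²_D = ((27−13)/6)² = 5.444
te_E = (1 + 4·4 + 13)/6 = 30/6 = 5; σ²_E = ((13−1)/6)² = 4.000
te_F = (4 + 4·7 + 16)/6 = 48/6 = 8; σ²_F = ((16−4)/6)² = 4.000
te_G = (10 + 4·13 + 16)/6 = 78/6 = 13; σ²_G = ((16−10)/6)² = 1.000
te_H = (2 + 4·4 + 12)/6 = 30/6 = 5; σ²_H = ((12−2)/6)² = 2.778
te_I = (9 + 4·11 + 13)/6 = 66/6 = 11; σ²_I = ((13−9)/6)² = 0.444
te_J = (2 + 4·3 + 4)/6 = 18/6 = 3; σ²_J = ((4−2)/6)² = 0.111

Forward pass:
ES_A = 0; EF_A = 8
ES_B = 0; EF_B = 9
ES_C = 0; EF_C = 14
ES_D = 0; EF_D = 16
ES_E = 14; EF_E = 14+5 = 19
ES_F = max(EF_B=9, EF_D=16) = 16; EF_F = 16+8 = 24
ES_G = max(EF_E=19, EF_F=24) = 24; EF_G = 24+13 = 37
ES_H = 8; EF_H = 8+5 = 13
ES_I = 14; EF_I = 14+11 = 25
ES_J = max(EF_B=9, EF_C=14, EF_G=37, EF_H=13, EF_I=25) = 37; EF_J = 37+3 = 40
Expected project duration μ = 40 days. Critical path: D → F → G → J.

Variances on critical path: σ²_D=5.444, σ²_F=4.000, σ²_G=1.000, σ²_J=0.111.
Largest is σ²_D = 5.444.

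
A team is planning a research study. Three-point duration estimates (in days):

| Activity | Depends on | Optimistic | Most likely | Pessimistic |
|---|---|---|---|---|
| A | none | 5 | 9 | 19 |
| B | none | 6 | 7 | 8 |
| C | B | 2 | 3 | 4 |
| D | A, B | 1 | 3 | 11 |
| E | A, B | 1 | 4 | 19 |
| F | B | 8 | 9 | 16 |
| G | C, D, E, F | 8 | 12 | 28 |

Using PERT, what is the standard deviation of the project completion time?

te_A = (5 + 4·9 + 19)/6 = 60/6 = 10; σ²_A = ((19−5)/6)² = 5.444
te_B = (6 + 4·7 + 8)/6 = 42/6 = 7; σ²_B = ((8−6)/6)² = 0.111
te_C = (2 + 4·3 + 4)/6 = 18/6 = 3; σ²_C = ((4−2)/6)² = 0.111
te_D = (1 + 4·3 + 11)/6 = 24/6 = 4; σ²_D = ((11−1)/6)² = 2.778
te_E = (1 + 4·4 + 19)/6 = 36/6 = 6; σ²_E = ((19−1)/6)² = 9.000
te_F = (8 + 4·9 + 16)/6 = 60/6 = 10; σ²_F = ((16−8)/6)² = 1.778
te_G = (8 + 4·12 + 28)/6 = 84/6 = 14; σ²_G = ((28−8)/6)² = 11.111

Forward pass:
ES_A = 0; EF_A = 10
ES_B = 0; EF_B = 7
ES_C = 7; EF_C = 7+3 = 10
ES_D = max(EF_A=10, EF_B=7) = 10; EF_D = 10+4 = 14
ES_E = max(EF_A=10, EF_B=7) = 10; EF_E = 10+6 = 16
ES_F = 7; EF_F = 7+10 = 17
ES_G = max(EF_C=10, EF_D=14, EF_E=16, EF_F=17) = 17; EF_G = 17+14 = 31
Expected project duration μ = 31 days. Critical path: B → F → G.

Variance along critical path = 0.111 + 1.778 + 11.111 = 13.000
σ = √13.000 = 3.606 days

3.61 days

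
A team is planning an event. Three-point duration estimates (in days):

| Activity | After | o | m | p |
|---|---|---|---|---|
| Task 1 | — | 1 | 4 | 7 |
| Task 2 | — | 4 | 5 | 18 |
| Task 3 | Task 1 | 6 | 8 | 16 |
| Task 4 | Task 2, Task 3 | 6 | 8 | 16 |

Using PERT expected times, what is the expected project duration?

te_Task 1 = (1 + 4·4 + 7)/6 = 24/6 = 4
te_Task 2 = (4 + 4·5 + 18)/6 = 42/6 = 7
te_Task 3 = (6 + 4·8 + 16)/6 = 54/6 = 9
te_Task 4 = (6 + 4·8 + 16)/6 = 54/6 = 9

Forward pass:
ES_Task 1 = 0; EF_Task 1 = 4
ES_Task 2 = 0; EF_Task 2 = 7
ES_Task 3 = 4; EF_Task 3 = 4+9 = 13
ES_Task 4 = max(EF_Task 2=7, EF_Task 3=13) = 13; EF_Task 4 = 13+9 = 22
Expected project duration μ = 22 days. Critical path: Task 1 → Task 3 → Task 4.

22 days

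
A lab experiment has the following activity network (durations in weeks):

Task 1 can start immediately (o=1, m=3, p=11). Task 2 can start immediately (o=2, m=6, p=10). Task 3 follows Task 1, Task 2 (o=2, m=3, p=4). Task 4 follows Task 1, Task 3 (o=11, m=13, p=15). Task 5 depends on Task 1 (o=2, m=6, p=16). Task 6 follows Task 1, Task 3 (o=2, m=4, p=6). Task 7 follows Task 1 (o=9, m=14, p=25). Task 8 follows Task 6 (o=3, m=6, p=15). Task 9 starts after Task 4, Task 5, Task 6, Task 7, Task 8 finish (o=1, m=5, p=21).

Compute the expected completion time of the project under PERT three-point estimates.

te_Task 1 = (1 + 4·3 + 11)/6 = 24/6 = 4
te_Task 2 = (2 + 4·6 + 10)/6 = 36/6 = 6
te_Task 3 = (2 + 4·3 + 4)/6 = 18/6 = 3
te_Task 4 = (11 + 4·13 + 15)/6 = 78/6 = 13
te_Task 5 = (2 + 4·6 + 16)/6 = 42/6 = 7
te_Task 6 = (2 + 4·4 + 6)/6 = 24/6 = 4
te_Task 7 = (9 + 4·14 + 25)/6 = 90/6 = 15
te_Task 8 = (3 + 4·6 + 15)/6 = 42/6 = 7
te_Task 9 = (1 + 4·5 + 21)/6 = 42/6 = 7

Forward pass:
ES_Task 1 = 0; EF_Task 1 = 4
ES_Task 2 = 0; EF_Task 2 = 6
ES_Task 3 = max(EF_Task 1=4, EF_Task 2=6) = 6; EF_Task 3 = 6+3 = 9
ES_Task 4 = max(EF_Task 1=4, EF_Task 3=9) = 9; EF_Task 4 = 9+13 = 22
ES_Task 5 = 4; EF_Task 5 = 4+7 = 11
ES_Task 6 = max(EF_Task 1=4, EF_Task 3=9) = 9; EF_Task 6 = 9+4 = 13
ES_Task 7 = 4; EF_Task 7 = 4+15 = 19
ES_Task 8 = 13; EF_Task 8 = 13+7 = 20
ES_Task 9 = max(EF_Task 4=22, EF_Task 5=11, EF_Task 6=13, EF_Task 7=19, EF_Task 8=20) = 22; EF_Task 9 = 22+7 = 29
Expected project duration μ = 29 weeks. Critical path: Task 2 → Task 3 → Task 4 → Task 9.

29 weeks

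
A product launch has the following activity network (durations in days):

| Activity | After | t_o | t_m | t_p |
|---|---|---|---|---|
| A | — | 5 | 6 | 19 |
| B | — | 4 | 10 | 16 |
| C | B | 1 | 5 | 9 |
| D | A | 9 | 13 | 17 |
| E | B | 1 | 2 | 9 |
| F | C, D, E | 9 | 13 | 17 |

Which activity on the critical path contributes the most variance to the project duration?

A

te_A = (5 + 4·6 + 19)/6 = 48/6 = 8; σ²_A = ((19−5)/6)² = 5.444
te_B = (4 + 4·10 + 16)/6 = 60/6 = 10; σ²_B = ((16−4)/6)² = 4.000
te_C = (1 + 4·5 + 9)/6 = 30/6 = 5; σ²_C = ((9−1)/6)² = 1.778
te_D = (9 + 4·13 + 17)/6 = 78/6 = 13; σ²_D = ((17−9)/6)² = 1.778
te_E = (1 + 4·2 + 9)/6 = 18/6 = 3; σ²_E = ((9−1)/6)² = 1.778
te_F = (9 + 4·13 + 17)/6 = 78/6 = 13; σ²_F = ((17−9)/6)² = 1.778

Forward pass:
ES_A = 0; EF_A = 8
ES_B = 0; EF_B = 10
ES_C = 10; EF_C = 10+5 = 15
ES_D = 8; EF_D = 8+13 = 21
ES_E = 10; EF_E = 10+3 = 13
ES_F = max(EF_C=15, EF_D=21, EF_E=13) = 21; EF_F = 21+13 = 34
Expected project duration μ = 34 days. Critical path: A → D → F.

Variances on critical path: σ²_A=5.444, σ²_D=1.778, σ²_F=1.778.
Largest is σ²_A = 5.444.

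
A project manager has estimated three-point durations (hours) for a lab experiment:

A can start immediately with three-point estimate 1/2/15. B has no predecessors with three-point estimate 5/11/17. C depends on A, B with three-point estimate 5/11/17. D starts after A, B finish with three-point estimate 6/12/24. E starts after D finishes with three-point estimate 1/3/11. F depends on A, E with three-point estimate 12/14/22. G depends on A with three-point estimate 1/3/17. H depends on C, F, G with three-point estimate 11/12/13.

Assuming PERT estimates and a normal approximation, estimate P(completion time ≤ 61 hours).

0.918

te_A = (1 + 4·2 + 15)/6 = 24/6 = 4; σ²_A = ((15−1)/6)² = 5.444
te_B = (5 + 4·11 + 17)/6 = 66/6 = 11; σ²_B = ((17−5)/6)² = 4.000
te_C = (5 + 4·11 + 17)/6 = 66/6 = 11; σ²_C = ((17−5)/6)² = 4.000
te_D = (6 + 4·12 + 24)/6 = 78/6 = 13; σ²_D = ((24−6)/6)² = 9.000
te_E = (1 + 4·3 + 11)/6 = 24/6 = 4; σ²_E = ((11−1)/6)² = 2.778
te_F = (12 + 4·14 + 22)/6 = 90/6 = 15; σ²_F = ((22−12)/6)² = 2.778
te_G = (1 + 4·3 + 17)/6 = 30/6 = 5; σ²_G = ((17−1)/6)² = 7.111
te_H = (11 + 4·12 + 13)/6 = 72/6 = 12; σ²_H = ((13−11)/6)² = 0.111

Forward pass:
ES_A = 0; EF_A = 4
ES_B = 0; EF_B = 11
ES_C = max(EF_A=4, EF_B=11) = 11; EF_C = 11+11 = 22
ES_D = max(EF_A=4, EF_B=11) = 11; EF_D = 11+13 = 24
ES_E = 24; EF_E = 24+4 = 28
ES_F = max(EF_A=4, EF_E=28) = 28; EF_F = 28+15 = 43
ES_G = 4; EF_G = 4+5 = 9
ES_H = max(EF_C=22, EF_F=43, EF_G=9) = 43; EF_H = 43+12 = 55
Expected project duration μ = 55 hours. Critical path: B → D → E → F → H.

Variance along critical path = 4.000 + 9.000 + 2.778 + 2.778 + 0.111 = 18.667; σ = √18.667 = 4.320 hours.
Z = (61 − 55) / 4.320 = 1.389
P(T ≤ 61) = Φ(1.389) ≈ 0.918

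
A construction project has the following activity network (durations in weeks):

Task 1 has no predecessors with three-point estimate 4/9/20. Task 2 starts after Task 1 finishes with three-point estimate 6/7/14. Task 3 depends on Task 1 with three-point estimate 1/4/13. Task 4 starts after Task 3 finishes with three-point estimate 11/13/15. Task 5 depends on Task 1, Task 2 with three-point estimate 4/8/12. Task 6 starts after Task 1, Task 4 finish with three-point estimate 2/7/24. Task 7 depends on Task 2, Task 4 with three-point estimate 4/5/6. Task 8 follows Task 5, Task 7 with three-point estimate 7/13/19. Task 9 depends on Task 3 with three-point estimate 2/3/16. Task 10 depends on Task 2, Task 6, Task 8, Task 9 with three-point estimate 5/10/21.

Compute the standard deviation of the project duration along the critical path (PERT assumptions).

4.77 weeks

te_Task 1 = (4 + 4·9 + 20)/6 = 60/6 = 10; σ²_Task 1 = ((20−4)/6)² = 7.111
te_Task 2 = (6 + 4·7 + 14)/6 = 48/6 = 8; σ²_Task 2 = ((14−6)/6)² = 1.778
te_Task 3 = (1 + 4·4 + 13)/6 = 30/6 = 5; σ²_Task 3 = ((13−1)/6)² = 4.000
te_Task 4 = (11 + 4·13 + 15)/6 = 78/6 = 13; σ²_Task 4 = ((15−11)/6)² = 0.444
te_Task 5 = (4 + 4·8 + 12)/6 = 48/6 = 8; σ²_Task 5 = ((12−4)/6)² = 1.778
te_Task 6 = (2 + 4·7 + 24)/6 = 54/6 = 9; σ²_Task 6 = ((24−2)/6)² = 13.444
te_Task 7 = (4 + 4·5 + 6)/6 = 30/6 = 5; σ²_Task 7 = ((6−4)/6)² = 0.111
te_Task 8 = (7 + 4·13 + 19)/6 = 78/6 = 13; σ²_Task 8 = ((19−7)/6)² = 4.000
te_Task 9 = (2 + 4·3 + 16)/6 = 30/6 = 5; σ²_Task 9 = ((16−2)/6)² = 5.444
te_Task 10 = (5 + 4·10 + 21)/6 = 66/6 = 11; σ²_Task 10 = ((21−5)/6)² = 7.111

Forward pass:
ES_Task 1 = 0; EF_Task 1 = 10
ES_Task 2 = 10; EF_Task 2 = 10+8 = 18
ES_Task 3 = 10; EF_Task 3 = 10+5 = 15
ES_Task 4 = 15; EF_Task 4 = 15+13 = 28
ES_Task 5 = max(EF_Task 1=10, EF_Task 2=18) = 18; EF_Task 5 = 18+8 = 26
ES_Task 6 = max(EF_Task 1=10, EF_Task 4=28) = 28; EF_Task 6 = 28+9 = 37
ES_Task 7 = max(EF_Task 2=18, EF_Task 4=28) = 28; EF_Task 7 = 28+5 = 33
ES_Task 8 = max(EF_Task 5=26, EF_Task 7=33) = 33; EF_Task 8 = 33+13 = 46
ES_Task 9 = 15; EF_Task 9 = 15+5 = 20
ES_Task 10 = max(EF_Task 2=18, EF_Task 6=37, EF_Task 8=46, EF_Task 9=20) = 46; EF_Task 10 = 46+11 = 57
Expected project duration μ = 57 weeks. Critical path: Task 1 → Task 3 → Task 4 → Task 7 → Task 8 → Task 10.

Variance along critical path = 7.111 + 4.000 + 0.444 + 0.111 + 4.000 + 7.111 = 22.778
σ = √22.778 = 4.773 weeks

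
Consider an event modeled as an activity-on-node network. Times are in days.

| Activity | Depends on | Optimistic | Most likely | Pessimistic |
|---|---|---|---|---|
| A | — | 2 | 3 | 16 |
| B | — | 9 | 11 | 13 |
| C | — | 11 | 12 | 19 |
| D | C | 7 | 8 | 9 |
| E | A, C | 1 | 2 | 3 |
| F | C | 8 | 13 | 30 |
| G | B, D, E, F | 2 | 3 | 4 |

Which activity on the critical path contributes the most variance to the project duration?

te_A = (2 + 4·3 + 16)/6 = 30/6 = 5; σ²_A = ((16−2)/6)² = 5.444
te_B = (9 + 4·11 + 13)/6 = 66/6 = 11; σ²_B = ((13−9)/6)² = 0.444
te_C = (11 + 4·12 + 19)/6 = 78/6 = 13; σ²_C = ((19−11)/6)² = 1.778
te_D = (7 + 4·8 + 9)/6 = 48/6 = 8; σ²_D = ((9−7)/6)² = 0.111
te_E = (1 + 4·2 + 3)/6 = 12/6 = 2; σ²_E = ((3−1)/6)² = 0.111
te_F = (8 + 4·13 + 30)/6 = 90/6 = 15; σ²_F = ((30−8)/6)² = 13.444
te_G = (2 + 4·3 + 4)/6 = 18/6 = 3; σ²_G = ((4−2)/6)² = 0.111

Forward pass:
ES_A = 0; EF_A = 5
ES_B = 0; EF_B = 11
ES_C = 0; EF_C = 13
ES_D = 13; EF_D = 13+8 = 21
ES_E = max(EF_A=5, EF_C=13) = 13; EF_E = 13+2 = 15
ES_F = 13; EF_F = 13+15 = 28
ES_G = max(EF_B=11, EF_D=21, EF_E=15, EF_F=28) = 28; EF_G = 28+3 = 31
Expected project duration μ = 31 days. Critical path: C → F → G.

Variances on critical path: σ²_C=1.778, σ²_F=13.444, σ²_G=0.111.
Largest is σ²_F = 13.444.

F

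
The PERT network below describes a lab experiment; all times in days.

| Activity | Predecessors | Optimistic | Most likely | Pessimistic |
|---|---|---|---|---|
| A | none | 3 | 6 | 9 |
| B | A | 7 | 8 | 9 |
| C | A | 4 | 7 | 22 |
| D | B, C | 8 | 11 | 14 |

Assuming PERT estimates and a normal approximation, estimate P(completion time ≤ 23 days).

0.183

te_A = (3 + 4·6 + 9)/6 = 36/6 = 6; σ²_A = ((9−3)/6)² = 1.000
te_B = (7 + 4·8 + 9)/6 = 48/6 = 8; σ²_B = ((9−7)/6)² = 0.111
te_C = (4 + 4·7 + 22)/6 = 54/6 = 9; σ²_C = ((22−4)/6)² = 9.000
te_D = (8 + 4·11 + 14)/6 = 66/6 = 11; σ²_D = ((14−8)/6)² = 1.000

Forward pass:
ES_A = 0; EF_A = 6
ES_B = 6; EF_B = 6+8 = 14
ES_C = 6; EF_C = 6+9 = 15
ES_D = max(EF_B=14, EF_C=15) = 15; EF_D = 15+11 = 26
Expected project duration μ = 26 days. Critical path: A → C → D.

Variance along critical path = 1.000 + 9.000 + 1.000 = 11.000; σ = √11.000 = 3.317 days.
Z = (23 − 26) / 3.317 = -0.905
P(T ≤ 23) = Φ(-0.905) ≈ 0.183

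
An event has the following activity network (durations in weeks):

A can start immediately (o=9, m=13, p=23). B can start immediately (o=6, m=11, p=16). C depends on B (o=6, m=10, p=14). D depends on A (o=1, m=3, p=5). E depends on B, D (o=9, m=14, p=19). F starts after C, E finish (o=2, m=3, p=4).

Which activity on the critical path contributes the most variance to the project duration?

A

te_A = (9 + 4·13 + 23)/6 = 84/6 = 14; σ²_A = ((23−9)/6)² = 5.444
te_B = (6 + 4·11 + 16)/6 = 66/6 = 11; σ²_B = ((16−6)/6)² = 2.778
te_C = (6 + 4·10 + 14)/6 = 60/6 = 10; σ²_C = ((14−6)/6)² = 1.778
te_D = (1 + 4·3 + 5)/6 = 18/6 = 3; σ²_D = ((5−1)/6)² = 0.444
te_E = (9 + 4·14 + 19)/6 = 84/6 = 14; σ²_E = ((19−9)/6)² = 2.778
te_F = (2 + 4·3 + 4)/6 = 18/6 = 3; σ²_F = ((4−2)/6)² = 0.111

Forward pass:
ES_A = 0; EF_A = 14
ES_B = 0; EF_B = 11
ES_C = 11; EF_C = 11+10 = 21
ES_D = 14; EF_D = 14+3 = 17
ES_E = max(EF_B=11, EF_D=17) = 17; EF_E = 17+14 = 31
ES_F = max(EF_C=21, EF_E=31) = 31; EF_F = 31+3 = 34
Expected project duration μ = 34 weeks. Critical path: A → D → E → F.

Variances on critical path: σ²_A=5.444, σ²_D=0.444, σ²_E=2.778, σ²_F=0.111.
Largest is σ²_A = 5.444.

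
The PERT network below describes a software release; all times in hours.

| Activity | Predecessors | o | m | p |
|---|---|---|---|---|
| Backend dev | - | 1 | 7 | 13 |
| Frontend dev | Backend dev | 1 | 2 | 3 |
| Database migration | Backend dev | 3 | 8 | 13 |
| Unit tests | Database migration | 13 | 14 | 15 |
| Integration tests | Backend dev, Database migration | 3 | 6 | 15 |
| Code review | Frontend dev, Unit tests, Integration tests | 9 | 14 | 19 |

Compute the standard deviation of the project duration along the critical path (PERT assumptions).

3.11 hours

te_Backend dev = (1 + 4·7 + 13)/6 = 42/6 = 7; σ²_Backend dev = ((13−1)/6)² = 4.000
te_Frontend dev = (1 + 4·2 + 3)/6 = 12/6 = 2; σ²_Frontend dev = ((3−1)/6)² = 0.111
te_Database migration = (3 + 4·8 + 13)/6 = 48/6 = 8; σ²_Database migration = ((13−3)/6)² = 2.778
te_Unit tests = (13 + 4·14 + 15)/6 = 84/6 = 14; σ²_Unit tests = ((15−13)/6)² = 0.111
te_Integration tests = (3 + 4·6 + 15)/6 = 42/6 = 7; σ²_Integration tests = ((15−3)/6)² = 4.000
te_Code review = (9 + 4·14 + 19)/6 = 84/6 = 14; σ²_Code review = ((19−9)/6)² = 2.778

Forward pass:
ES_Backend dev = 0; EF_Backend dev = 7
ES_Frontend dev = 7; EF_Frontend dev = 7+2 = 9
ES_Database migration = 7; EF_Database migration = 7+8 = 15
ES_Unit tests = 15; EF_Unit tests = 15+14 = 29
ES_Integration tests = max(EF_Backend dev=7, EF_Database migration=15) = 15; EF_Integration tests = 15+7 = 22
ES_Code review = max(EF_Frontend dev=9, EF_Unit tests=29, EF_Integration tests=22) = 29; EF_Code review = 29+14 = 43
Expected project duration μ = 43 hours. Critical path: Backend dev → Database migration → Unit tests → Code review.

Variance along critical path = 4.000 + 2.778 + 0.111 + 2.778 = 9.667
σ = √9.667 = 3.109 hours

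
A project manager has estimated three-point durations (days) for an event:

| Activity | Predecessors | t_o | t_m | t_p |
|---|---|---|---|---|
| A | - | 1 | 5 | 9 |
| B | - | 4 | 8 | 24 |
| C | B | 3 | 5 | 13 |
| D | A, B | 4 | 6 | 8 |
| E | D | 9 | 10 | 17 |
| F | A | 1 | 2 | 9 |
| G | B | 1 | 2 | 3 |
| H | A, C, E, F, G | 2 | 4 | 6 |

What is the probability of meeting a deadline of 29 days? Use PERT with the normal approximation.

0.295

te_A = (1 + 4·5 + 9)/6 = 30/6 = 5; σ²_A = ((9−1)/6)² = 1.778
te_B = (4 + 4·8 + 24)/6 = 60/6 = 10; σ²_B = ((24−4)/6)² = 11.111
te_C = (3 + 4·5 + 13)/6 = 36/6 = 6; σ²_C = ((13−3)/6)² = 2.778
te_D = (4 + 4·6 + 8)/6 = 36/6 = 6; σ²_D = ((8−4)/6)² = 0.444
te_E = (9 + 4·10 + 17)/6 = 66/6 = 11; σ²_E = ((17−9)/6)² = 1.778
te_F = (1 + 4·2 + 9)/6 = 18/6 = 3; σ²_F = ((9−1)/6)² = 1.778
te_G = (1 + 4·2 + 3)/6 = 12/6 = 2; σ²_G = ((3−1)/6)² = 0.111
te_H = (2 + 4·4 + 6)/6 = 24/6 = 4; σ²_H = ((6−2)/6)² = 0.444

Forward pass:
ES_A = 0; EF_A = 5
ES_B = 0; EF_B = 10
ES_C = 10; EF_C = 10+6 = 16
ES_D = max(EF_A=5, EF_B=10) = 10; EF_D = 10+6 = 16
ES_E = 16; EF_E = 16+11 = 27
ES_F = 5; EF_F = 5+3 = 8
ES_G = 10; EF_G = 10+2 = 12
ES_H = max(EF_A=5, EF_C=16, EF_E=27, EF_F=8, EF_G=12) = 27; EF_H = 27+4 = 31
Expected project duration μ = 31 days. Critical path: B → D → E → H.

Variance along critical path = 11.111 + 0.444 + 1.778 + 0.444 = 13.778; σ = √13.778 = 3.712 days.
Z = (29 − 31) / 3.712 = -0.539
P(T ≤ 29) = Φ(-0.539) ≈ 0.295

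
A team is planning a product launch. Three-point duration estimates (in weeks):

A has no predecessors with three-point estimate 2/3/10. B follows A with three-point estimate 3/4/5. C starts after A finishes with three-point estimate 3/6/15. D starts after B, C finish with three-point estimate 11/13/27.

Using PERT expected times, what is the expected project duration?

te_A = (2 + 4·3 + 10)/6 = 24/6 = 4
te_B = (3 + 4·4 + 5)/6 = 24/6 = 4
te_C = (3 + 4·6 + 15)/6 = 42/6 = 7
te_D = (11 + 4·13 + 27)/6 = 90/6 = 15

Forward pass:
ES_A = 0; EF_A = 4
ES_B = 4; EF_B = 4+4 = 8
ES_C = 4; EF_C = 4+7 = 11
ES_D = max(EF_B=8, EF_C=11) = 11; EF_D = 11+15 = 26
Expected project duration μ = 26 weeks. Critical path: A → C → D.

26 weeks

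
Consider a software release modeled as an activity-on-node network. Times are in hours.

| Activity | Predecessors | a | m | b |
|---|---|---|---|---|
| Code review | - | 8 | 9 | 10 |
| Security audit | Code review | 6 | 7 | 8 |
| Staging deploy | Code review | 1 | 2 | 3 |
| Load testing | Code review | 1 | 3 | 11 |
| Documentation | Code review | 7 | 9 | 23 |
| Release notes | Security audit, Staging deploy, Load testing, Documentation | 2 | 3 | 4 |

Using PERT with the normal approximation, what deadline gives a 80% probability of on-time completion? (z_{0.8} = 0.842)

te_Code review = (8 + 4·9 + 10)/6 = 54/6 = 9; σ²_Code review = ((10−8)/6)² = 0.111
te_Security audit = (6 + 4·7 + 8)/6 = 42/6 = 7; σ²_Security audit = ((8−6)/6)² = 0.111
te_Staging deploy = (1 + 4·2 + 3)/6 = 12/6 = 2; σ²_Staging deploy = ((3−1)/6)² = 0.111
te_Load testing = (1 + 4·3 + 11)/6 = 24/6 = 4; σ²_Load testing = ((11−1)/6)² = 2.778
te_Documentation = (7 + 4·9 + 23)/6 = 66/6 = 11; σ²_Documentation = ((23−7)/6)² = 7.111
te_Release notes = (2 + 4·3 + 4)/6 = 18/6 = 3; σ²_Release notes = ((4−2)/6)² = 0.111

Forward pass:
ES_Code review = 0; EF_Code review = 9
ES_Security audit = 9; EF_Security audit = 9+7 = 16
ES_Staging deploy = 9; EF_Staging deploy = 9+2 = 11
ES_Load testing = 9; EF_Load testing = 9+4 = 13
ES_Documentation = 9; EF_Documentation = 9+11 = 20
ES_Release notes = max(EF_Security audit=16, EF_Staging deploy=11, EF_Load testing=13, EF_Documentation=20) = 20; EF_Release notes = 20+3 = 23
Expected project duration μ = 23 hours. Critical path: Code review → Documentation → Release notes.

Variance along critical path = 0.111 + 7.111 + 0.111 = 7.333; σ = 2.708 hours.
D = μ + z·σ = 23 + 0.842·2.708 = 25.3 hours

25.3 hours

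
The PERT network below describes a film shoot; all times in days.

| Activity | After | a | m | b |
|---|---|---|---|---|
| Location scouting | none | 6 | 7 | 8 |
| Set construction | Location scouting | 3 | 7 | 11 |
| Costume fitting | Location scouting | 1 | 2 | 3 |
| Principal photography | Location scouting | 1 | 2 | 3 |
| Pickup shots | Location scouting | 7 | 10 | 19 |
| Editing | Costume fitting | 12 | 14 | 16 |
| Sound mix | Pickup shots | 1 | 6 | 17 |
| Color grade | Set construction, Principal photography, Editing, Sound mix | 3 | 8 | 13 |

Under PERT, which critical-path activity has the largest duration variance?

te_Location scouting = (6 + 4·7 + 8)/6 = 42/6 = 7; σ²_Location scouting = ((8−6)/6)² = 0.111
te_Set construction = (3 + 4·7 + 11)/6 = 42/6 = 7; σ²_Set construction = ((11−3)/6)² = 1.778
te_Costume fitting = (1 + 4·2 + 3)/6 = 12/6 = 2; σ²_Costume fitting = ((3−1)/6)² = 0.111
te_Principal photography = (1 + 4·2 + 3)/6 = 12/6 = 2; σ²_Principal photography = ((3−1)/6)² = 0.111
te_Pickup shots = (7 + 4·10 + 19)/6 = 66/6 = 11; σ²_Pickup shots = ((19−7)/6)² = 4.000
te_Editing = (12 + 4·14 + 16)/6 = 84/6 = 14; σ²_Editing = ((16−12)/6)² = 0.444
te_Sound mix = (1 + 4·6 + 17)/6 = 42/6 = 7; σ²_Sound mix = ((17−1)/6)² = 7.111
te_Color grade = (3 + 4·8 + 13)/6 = 48/6 = 8; σ²_Color grade = ((13−3)/6)² = 2.778

Forward pass:
ES_Location scouting = 0; EF_Location scouting = 7
ES_Set construction = 7; EF_Set construction = 7+7 = 14
ES_Costume fitting = 7; EF_Costume fitting = 7+2 = 9
ES_Principal photography = 7; EF_Principal photography = 7+2 = 9
ES_Pickup shots = 7; EF_Pickup shots = 7+11 = 18
ES_Editing = 9; EF_Editing = 9+14 = 23
ES_Sound mix = 18; EF_Sound mix = 18+7 = 25
ES_Color grade = max(EF_Set construction=14, EF_Principal photography=9, EF_Editing=23, EF_Sound mix=25) = 25; EF_Color grade = 25+8 = 33
Expected project duration μ = 33 days. Critical path: Location scouting → Pickup shots → Sound mix → Color grade.

Variances on critical path: σ²_Location scouting=0.111, σ²_Pickup shots=4.000, σ²_Sound mix=7.111, σ²_Color grade=2.778.
Largest is σ²_Sound mix = 7.111.

Sound mix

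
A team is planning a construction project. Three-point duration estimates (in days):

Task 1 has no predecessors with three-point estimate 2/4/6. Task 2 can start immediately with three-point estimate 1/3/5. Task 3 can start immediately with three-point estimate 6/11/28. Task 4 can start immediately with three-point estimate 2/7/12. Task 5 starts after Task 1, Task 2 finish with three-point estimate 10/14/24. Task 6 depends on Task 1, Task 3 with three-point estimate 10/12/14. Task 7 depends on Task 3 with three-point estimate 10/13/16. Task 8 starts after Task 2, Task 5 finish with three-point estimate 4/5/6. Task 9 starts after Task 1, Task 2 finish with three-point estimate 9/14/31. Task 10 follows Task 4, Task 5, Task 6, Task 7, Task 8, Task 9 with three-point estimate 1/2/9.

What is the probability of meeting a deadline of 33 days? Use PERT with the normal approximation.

te_Task 1 = (2 + 4·4 + 6)/6 = 24/6 = 4; σ²_Task 1 = ((6−2)/6)² = 0.444
te_Task 2 = (1 + 4·3 + 5)/6 = 18/6 = 3; σ²_Task 2 = ((5−1)/6)² = 0.444
te_Task 3 = (6 + 4·11 + 28)/6 = 78/6 = 13; σ²_Task 3 = ((28−6)/6)² = 13.444
te_Task 4 = (2 + 4·7 + 12)/6 = 42/6 = 7; σ²_Task 4 = ((12−2)/6)² = 2.778
te_Task 5 = (10 + 4·14 + 24)/6 = 90/6 = 15; σ²_Task 5 = ((24−10)/6)² = 5.444
te_Task 6 = (10 + 4·12 + 14)/6 = 72/6 = 12; σ²_Task 6 = ((14−10)/6)² = 0.444
te_Task 7 = (10 + 4·13 + 16)/6 = 78/6 = 13; σ²_Task 7 = ((16−10)/6)² = 1.000
te_Task 8 = (4 + 4·5 + 6)/6 = 30/6 = 5; σ²_Task 8 = ((6−4)/6)² = 0.111
te_Task 9 = (9 + 4·14 + 31)/6 = 96/6 = 16; σ²_Task 9 = ((31−9)/6)² = 13.444
te_Task 10 = (1 + 4·2 + 9)/6 = 18/6 = 3; σ²_Task 10 = ((9−1)/6)² = 1.778

Forward pass:
ES_Task 1 = 0; EF_Task 1 = 4
ES_Task 2 = 0; EF_Task 2 = 3
ES_Task 3 = 0; EF_Task 3 = 13
ES_Task 4 = 0; EF_Task 4 = 7
ES_Task 5 = max(EF_Task 1=4, EF_Task 2=3) = 4; EF_Task 5 = 4+15 = 19
ES_Task 6 = max(EF_Task 1=4, EF_Task 3=13) = 13; EF_Task 6 = 13+12 = 25
ES_Task 7 = 13; EF_Task 7 = 13+13 = 26
ES_Task 8 = max(EF_Task 2=3, EF_Task 5=19) = 19; EF_Task 8 = 19+5 = 24
ES_Task 9 = max(EF_Task 1=4, EF_Task 2=3) = 4; EF_Task 9 = 4+16 = 20
ES_Task 10 = max(EF_Task 4=7, EF_Task 5=19, EF_Task 6=25, EF_Task 7=26, EF_Task 8=24, EF_Task 9=20) = 26; EF_Task 10 = 26+3 = 29
Expected project duration μ = 29 days. Critical path: Task 3 → Task 7 → Task 10.

Variance along critical path = 13.444 + 1.000 + 1.778 = 16.222; σ = √16.222 = 4.028 days.
Z = (33 − 29) / 4.028 = 0.993
P(T ≤ 33) = Φ(0.993) ≈ 0.840

0.840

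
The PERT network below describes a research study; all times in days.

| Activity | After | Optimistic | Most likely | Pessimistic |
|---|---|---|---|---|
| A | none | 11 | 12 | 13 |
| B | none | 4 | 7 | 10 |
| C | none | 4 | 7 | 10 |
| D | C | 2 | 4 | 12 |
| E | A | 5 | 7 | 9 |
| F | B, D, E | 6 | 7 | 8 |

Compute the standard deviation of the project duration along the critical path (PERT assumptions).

te_A = (11 + 4·12 + 13)/6 = 72/6 = 12; σ²_A = ((13−11)/6)² = 0.111
te_B = (4 + 4·7 + 10)/6 = 42/6 = 7; σ²_B = ((10−4)/6)² = 1.000
te_C = (4 + 4·7 + 10)/6 = 42/6 = 7; σ²_C = ((10−4)/6)² = 1.000
te_D = (2 + 4·4 + 12)/6 = 30/6 = 5; σ²_D = ((12−2)/6)² = 2.778
te_E = (5 + 4·7 + 9)/6 = 42/6 = 7; σ²_E = ((9−5)/6)² = 0.444
te_F = (6 + 4·7 + 8)/6 = 42/6 = 7; σ²_F = ((8−6)/6)² = 0.111

Forward pass:
ES_A = 0; EF_A = 12
ES_B = 0; EF_B = 7
ES_C = 0; EF_C = 7
ES_D = 7; EF_D = 7+5 = 12
ES_E = 12; EF_E = 12+7 = 19
ES_F = max(EF_B=7, EF_D=12, EF_E=19) = 19; EF_F = 19+7 = 26
Expected project duration μ = 26 days. Critical path: A → E → F.

Variance along critical path = 0.111 + 0.444 + 0.111 = 0.667
σ = √0.667 = 0.816 days

0.82 days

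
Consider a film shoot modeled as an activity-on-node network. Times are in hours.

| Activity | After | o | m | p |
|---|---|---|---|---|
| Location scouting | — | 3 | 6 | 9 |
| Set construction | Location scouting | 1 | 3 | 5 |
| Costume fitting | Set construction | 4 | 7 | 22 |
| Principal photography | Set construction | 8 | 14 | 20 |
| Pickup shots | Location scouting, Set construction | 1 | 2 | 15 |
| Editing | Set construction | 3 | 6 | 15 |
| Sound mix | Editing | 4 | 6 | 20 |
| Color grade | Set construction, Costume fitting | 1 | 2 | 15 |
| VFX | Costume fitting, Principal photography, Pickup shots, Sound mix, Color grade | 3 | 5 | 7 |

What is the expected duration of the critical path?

te_Location scouting = (3 + 4·6 + 9)/6 = 36/6 = 6
te_Set construction = (1 + 4·3 + 5)/6 = 18/6 = 3
te_Costume fitting = (4 + 4·7 + 22)/6 = 54/6 = 9
te_Principal photography = (8 + 4·14 + 20)/6 = 84/6 = 14
te_Pickup shots = (1 + 4·2 + 15)/6 = 24/6 = 4
te_Editing = (3 + 4·6 + 15)/6 = 42/6 = 7
te_Sound mix = (4 + 4·6 + 20)/6 = 48/6 = 8
te_Color grade = (1 + 4·2 + 15)/6 = 24/6 = 4
te_VFX = (3 + 4·5 + 7)/6 = 30/6 = 5

Forward pass:
ES_Location scouting = 0; EF_Location scouting = 6
ES_Set construction = 6; EF_Set construction = 6+3 = 9
ES_Costume fitting = 9; EF_Costume fitting = 9+9 = 18
ES_Principal photography = 9; EF_Principal photography = 9+14 = 23
ES_Pickup shots = max(EF_Location scouting=6, EF_Set construction=9) = 9; EF_Pickup shots = 9+4 = 13
ES_Editing = 9; EF_Editing = 9+7 = 16
ES_Sound mix = 16; EF_Sound mix = 16+8 = 24
ES_Color grade = max(EF_Set construction=9, EF_Costume fitting=18) = 18; EF_Color grade = 18+4 = 22
ES_VFX = max(EF_Costume fitting=18, EF_Principal photography=23, EF_Pickup shots=13, EF_Sound mix=24, EF_Color grade=22) = 24; EF_VFX = 24+5 = 29
Expected project duration μ = 29 hours. Critical path: Location scouting → Set construction → Editing → Sound mix → VFX.

29 hours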